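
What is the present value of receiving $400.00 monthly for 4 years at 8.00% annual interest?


Present value of an ordinary annuity: PV = PMT × (1 − (1 + r)^(−n)) / r
Monthly rate r = 0.08/12 ≈ 0.00666667, n = 48
PV = $400.00 × (1 − (1 + 0.08/12)^(−48)) / (0.08/12)
PV = $400.00 × 40.961913
PV = $16,384.77

PV = PMT × (1-(1+r)^(-n))/r = $16,384.77


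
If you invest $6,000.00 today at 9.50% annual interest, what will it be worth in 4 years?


Future value formula: FV = PV × (1 + r)^t
FV = $6,000.00 × (1 + 0.095)^4
FV = $6,000.00 × 1.437661
FV = $8,625.97

FV = PV × (1 + r)^t = $8,625.97


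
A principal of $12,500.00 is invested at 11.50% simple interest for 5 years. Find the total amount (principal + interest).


Total amount formula: A = P(1 + rt) = P + P·r·t
Interest: I = P × r × t = $12,500.00 × 0.115 × 5 = $7,187.50
A = P + I = $12,500.00 + $7,187.50 = $19,687.50

A = P + I = P(1 + rt) = $19,687.50


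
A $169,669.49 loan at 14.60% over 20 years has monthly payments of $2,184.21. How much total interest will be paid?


Total paid over the life of the loan = PMT × n.
Total paid = $2,184.21 × 240 = $524,210.40
Total interest = total paid − principal = $524,210.40 − $169,669.49 = $354,540.91

Total interest = (PMT × n) - PV = $354,540.91


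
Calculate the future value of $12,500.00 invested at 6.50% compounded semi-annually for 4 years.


Compound interest formula: A = P(1 + r/n)^(nt)
A = $12,500.00 × (1 + 0.065/2)^(2 × 4)
Growth factor: (1 + 0.065/2)^8 = 1.2915775
A = $12,500.00 × 1.2915775
A = $16,144.72

A = P(1 + r/n)^(nt) = $16,144.72


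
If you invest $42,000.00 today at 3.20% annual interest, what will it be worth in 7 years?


Future value formula: FV = PV × (1 + r)^t
FV = $42,000.00 × (1 + 0.032)^7
FV = $42,000.00 × 1.2466883
FV = $52,360.91

FV = PV × (1 + r)^t = $52,360.91


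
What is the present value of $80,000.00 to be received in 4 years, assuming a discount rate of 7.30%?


Present value formula: PV = FV / (1 + r)^t
PV = $80,000.00 / (1 + 0.073)^4
PV = $80,000.00 / 1.3255585
PV = $60,351.92

PV = FV / (1 + r)^t = $60,351.92


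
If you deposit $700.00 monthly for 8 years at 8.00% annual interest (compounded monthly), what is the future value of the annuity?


Future value of an ordinary annuity: FV = PMT × ((1 + r)^n − 1) / r
Monthly rate r = 0.08/12 ≈ 0.00666667, n = 96
FV = $700.00 × ((1 + 0.08/12)^96 − 1) / (0.08/12)
FV = $700.00 × 133.868583
FV = $93,708.01

FV = PMT × ((1+r)^n - 1)/r = $93,708.01


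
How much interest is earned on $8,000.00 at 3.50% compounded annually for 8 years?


Compound interest earned = final amount − principal.
A = P(1 + r/n)^(nt) = $8,000.00 × (1 + 0.035/1)^(1 × 8) = $10,534.47
Interest = A − P = $10,534.47 − $8,000.00 = $2,534.47

Interest = A - P = $2,534.47


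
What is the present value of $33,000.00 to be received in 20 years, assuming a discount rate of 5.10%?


Present value formula: PV = FV / (1 + r)^t
PV = $33,000.00 / (1 + 0.051)^20
PV = $33,000.00 / 2.704297
PV = $12,202.80

PV = FV / (1 + r)^t = $12,202.80


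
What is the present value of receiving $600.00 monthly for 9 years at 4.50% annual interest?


Present value of an ordinary annuity: PV = PMT × (1 − (1 + r)^(−n)) / r
Monthly rate r = 0.045/12 = 0.00375, n = 108
PV = $600.00 × (1 − (1 + 0.045/12)^(−108)) / (0.045/12)
PV = $600.00 × 88.671407
PV = $53,202.84

PV = PMT × (1-(1+r)^(-n))/r = $53,202.84


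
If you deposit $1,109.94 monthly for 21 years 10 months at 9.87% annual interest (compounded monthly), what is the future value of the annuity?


Future value of an ordinary annuity: FV = PMT × ((1 + r)^n − 1) / r
Monthly rate r = 0.0987/12 = 0.008225, n = 262
FV = $1,109.94 × ((1 + 0.0987/12)^262 − 1) / (0.0987/12)
FV = $1,109.94 × 918.146026
FV = $1,019,087.00

FV = PMT × ((1+r)^n - 1)/r = $1,019,087.00


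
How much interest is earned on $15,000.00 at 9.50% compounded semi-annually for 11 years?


Compound interest earned = final amount − principal.
A = P(1 + r/n)^(nt) = $15,000.00 × (1 + 0.095/2)^(2 × 11) = $41,637.05
Interest = A − P = $41,637.05 − $15,000.00 = $26,637.05

Interest = A - P = $26,637.05


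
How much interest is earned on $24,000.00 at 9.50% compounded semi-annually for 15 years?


Compound interest earned = final amount − principal.
A = P(1 + r/n)^(nt) = $24,000.00 × (1 + 0.095/2)^(2 × 15) = $96,567.77
Interest = A − P = $96,567.77 − $24,000.00 = $72,567.77

Interest = A - P = $72,567.77


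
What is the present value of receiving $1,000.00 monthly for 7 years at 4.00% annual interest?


Present value of an ordinary annuity: PV = PMT × (1 − (1 + r)^(−n)) / r
Monthly rate r = 0.04/12 ≈ 0.00333333, n = 84
PV = $1,000.00 × (1 − (1 + 0.04/12)^(−84)) / (0.04/12)
PV = $1,000.00 × 73.159278
PV = $73,159.28

PV = PMT × (1-(1+r)^(-n))/r = $73,159.28


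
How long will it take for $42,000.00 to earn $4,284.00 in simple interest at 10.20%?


Rearrange the simple interest formula for t:
I = P × r × t  ⇒  t = I / (P × r)
t = $4,284.00 / ($42,000.00 × 0.102)
t = 1

t = I/(P×r) = 1 year


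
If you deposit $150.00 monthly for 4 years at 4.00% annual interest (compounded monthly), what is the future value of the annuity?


Future value of an ordinary annuity: FV = PMT × ((1 + r)^n − 1) / r
Monthly rate r = 0.04/12 ≈ 0.00333333, n = 48
FV = $150.00 × ((1 + 0.04/12)^48 − 1) / (0.04/12)
FV = $150.00 × 51.959601
FV = $7,793.94

FV = PMT × ((1+r)^n - 1)/r = $7,793.94


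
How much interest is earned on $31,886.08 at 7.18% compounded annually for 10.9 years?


Compound interest earned = final amount − principal.
A = P(1 + r/n)^(nt) = $31,886.08 × (1 + 0.0718/1)^(1 × 10.9) = $67,895.51
Interest = A − P = $67,895.51 − $31,886.08 = $36,009.43

Interest = A - P = $36,009.43


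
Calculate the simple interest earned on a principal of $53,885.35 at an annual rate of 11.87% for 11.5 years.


Simple interest formula: I = P × r × t
I = $53,885.35 × 0.1187 × 11.5
I = $73,556.20

I = P × r × t = $73,556.20


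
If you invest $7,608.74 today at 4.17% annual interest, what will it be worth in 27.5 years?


Future value formula: FV = PV × (1 + r)^t
FV = $7,608.74 × (1 + 0.0417)^27.5
FV = $7,608.74 × 3.0755533
FV = $23,401.09

FV = PV × (1 + r)^t = $23,401.09


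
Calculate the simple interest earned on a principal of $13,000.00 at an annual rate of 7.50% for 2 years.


Simple interest formula: I = P × r × t
I = $13,000.00 × 0.075 × 2
I = $1,950.00

I = P × r × t = $1,950.00


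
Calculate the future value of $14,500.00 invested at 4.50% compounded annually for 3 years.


Compound interest formula: A = P(1 + r/n)^(nt)
A = $14,500.00 × (1 + 0.045/1)^(1 × 3)
Growth factor: (1 + 0.045/1)^3 = 1.141166
A = $14,500.00 × 1.141166
A = $16,546.91

A = P(1 + r/n)^(nt) = $16,546.91


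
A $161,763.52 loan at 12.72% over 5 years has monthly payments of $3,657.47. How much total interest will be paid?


Total paid over the life of the loan = PMT × n.
Total paid = $3,657.47 × 60 = $219,448.20
Total interest = total paid − principal = $219,448.20 − $161,763.52 = $57,684.68

Total interest = (PMT × n) - PV = $57,684.68


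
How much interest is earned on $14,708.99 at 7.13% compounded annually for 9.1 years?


Compound interest earned = final amount − principal.
A = P(1 + r/n)^(nt) = $14,708.99 × (1 + 0.0713/1)^(1 × 9.1) = $27,527.95
Interest = A − P = $27,527.95 − $14,708.99 = $12,818.96

Interest = A - P = $12,818.96


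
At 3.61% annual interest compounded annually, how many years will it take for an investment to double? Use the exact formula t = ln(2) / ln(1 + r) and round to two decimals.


Doubling condition: (1 + r)^t = 2
Take ln of both sides: t × ln(1 + r) = ln(2)
t = ln(2) / ln(1 + r)
t = 0.693147 / 0.035464
t = 19.55

t = ln(2) / ln(1 + r) = 19.55 years


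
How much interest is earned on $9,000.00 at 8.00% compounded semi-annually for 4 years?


Compound interest earned = final amount − principal.
A = P(1 + r/n)^(nt) = $9,000.00 × (1 + 0.08/2)^(2 × 4) = $12,317.12
Interest = A − P = $12,317.12 − $9,000.00 = $3,317.12

Interest = A - P = $3,317.12


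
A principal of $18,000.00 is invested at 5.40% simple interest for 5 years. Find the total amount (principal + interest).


Total amount formula: A = P(1 + rt) = P + P·r·t
Interest: I = P × r × t = $18,000.00 × 0.054 × 5 = $4,860.00
A = P + I = $18,000.00 + $4,860.00 = $22,860.00

A = P + I = P(1 + rt) = $22,860.00


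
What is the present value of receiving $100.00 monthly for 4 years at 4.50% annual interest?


Present value of an ordinary annuity: PV = PMT × (1 − (1 + r)^(−n)) / r
Monthly rate r = 0.045/12 = 0.00375, n = 48
PV = $100.00 × (1 − (1 + 0.045/12)^(−48)) / (0.045/12)
PV = $100.00 × 43.852944
PV = $4,385.29

PV = PMT × (1-(1+r)^(-n))/r = $4,385.29


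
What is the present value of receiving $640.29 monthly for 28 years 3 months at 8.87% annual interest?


Present value of an ordinary annuity: PV = PMT × (1 − (1 + r)^(−n)) / r
Monthly rate r = 0.0887/12 ≈ 0.00739167, n = 339
PV = $640.29 × (1 − (1 + 0.0887/12)^(−339)) / (0.0887/12)
PV = $640.29 × 124.144140
PV = $79,488.25

PV = PMT × (1-(1+r)^(-n))/r = $79,488.25


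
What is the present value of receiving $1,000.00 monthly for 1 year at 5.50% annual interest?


Present value of an ordinary annuity: PV = PMT × (1 − (1 + r)^(−n)) / r
Monthly rate r = 0.055/12 ≈ 0.00458333, n = 12
PV = $1,000.00 × (1 − (1 + 0.055/12)^(−12)) / (0.055/12)
PV = $1,000.00 × 11.650017
PV = $11,650.02

PV = PMT × (1-(1+r)^(-n))/r = $11,650.02


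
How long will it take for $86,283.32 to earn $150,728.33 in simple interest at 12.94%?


Rearrange the simple interest formula for t:
I = P × r × t  ⇒  t = I / (P × r)
t = $150,728.33 / ($86,283.32 × 0.1294)
t = 13.5

t = I/(P×r) = 13.5 years


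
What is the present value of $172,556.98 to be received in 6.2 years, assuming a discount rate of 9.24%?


Present value formula: PV = FV / (1 + r)^t
PV = $172,556.98 / (1 + 0.0924)^6.2
PV = $172,556.98 / 1.72968288
PV = $99,762.21

PV = FV / (1 + r)^t = $99,762.21


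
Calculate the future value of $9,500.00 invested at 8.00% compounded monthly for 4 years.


Compound interest formula: A = P(1 + r/n)^(nt)
A = $9,500.00 × (1 + 0.08/12)^(12 × 4)
Growth factor: (1 + 0.08/12)^48 = 1.375666
A = $9,500.00 × 1.375666
A = $13,068.83

A = P(1 + r/n)^(nt) = $13,068.83


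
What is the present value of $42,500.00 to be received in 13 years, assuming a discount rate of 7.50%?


Present value formula: PV = FV / (1 + r)^t
PV = $42,500.00 / (1 + 0.075)^13
PV = $42,500.00 / 2.560413
PV = $16,598.88

PV = FV / (1 + r)^t = $16,598.88


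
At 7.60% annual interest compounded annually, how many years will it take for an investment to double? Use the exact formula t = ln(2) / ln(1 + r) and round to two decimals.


Doubling condition: (1 + r)^t = 2
Take ln of both sides: t × ln(1 + r) = ln(2)
t = ln(2) / ln(1 + r)
t = 0.693147 / 0.073250
t = 9.46

t = ln(2) / ln(1 + r) = 9.46 years


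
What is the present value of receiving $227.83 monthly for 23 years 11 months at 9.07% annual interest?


Present value of an ordinary annuity: PV = PMT × (1 − (1 + r)^(−n)) / r
Monthly rate r = 0.0907/12 ≈ 0.00755833, n = 287
PV = $227.83 × (1 − (1 + 0.0907/12)^(−287)) / (0.0907/12)
PV = $227.83 × 117.062834
PV = $26,670.43

PV = PMT × (1-(1+r)^(-n))/r = $26,670.43


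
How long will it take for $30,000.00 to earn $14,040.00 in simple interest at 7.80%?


Rearrange the simple interest formula for t:
I = P × r × t  ⇒  t = I / (P × r)
t = $14,040.00 / ($30,000.00 × 0.078)
t = 6

t = I/(P×r) = 6 years


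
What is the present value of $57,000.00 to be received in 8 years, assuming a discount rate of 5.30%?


Present value formula: PV = FV / (1 + r)^t
PV = $57,000.00 / (1 + 0.053)^8
PV = $57,000.00 / 1.5115655
PV = $37,709.25

PV = FV / (1 + r)^t = $37,709.25


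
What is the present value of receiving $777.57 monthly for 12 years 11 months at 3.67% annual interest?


Present value of an ordinary annuity: PV = PMT × (1 − (1 + r)^(−n)) / r
Monthly rate r = 0.0367/12 ≈ 0.00305833, n = 155
PV = $777.57 × (1 − (1 + 0.0367/12)^(−155)) / (0.0367/12)
PV = $777.57 × 123.292058
PV = $95,868.21

PV = PMT × (1-(1+r)^(-n))/r = $95,868.21


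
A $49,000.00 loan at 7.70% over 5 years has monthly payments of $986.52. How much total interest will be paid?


Total paid over the life of the loan = PMT × n.
Total paid = $986.52 × 60 = $59,191.20
Total interest = total paid − principal = $59,191.20 − $49,000.00 = $10,191.20

Total interest = (PMT × n) - PV = $10,191.20


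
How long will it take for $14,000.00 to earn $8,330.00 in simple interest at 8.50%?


Rearrange the simple interest formula for t:
I = P × r × t  ⇒  t = I / (P × r)
t = $8,330.00 / ($14,000.00 × 0.085)
t = 7

t = I/(P×r) = 7 years


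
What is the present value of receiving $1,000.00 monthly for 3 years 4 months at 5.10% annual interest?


Present value of an ordinary annuity: PV = PMT × (1 − (1 + r)^(−n)) / r
Monthly rate r = 0.051/12 = 0.00425, n = 40
PV = $1,000.00 × (1 − (1 + 0.051/12)^(−40)) / (0.051/12)
PV = $1,000.00 × 36.713227
PV = $36,713.23

PV = PMT × (1-(1+r)^(-n))/r = $36,713.23


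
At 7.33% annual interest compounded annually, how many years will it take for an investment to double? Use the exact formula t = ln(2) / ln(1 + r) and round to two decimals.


Doubling condition: (1 + r)^t = 2
Take ln of both sides: t × ln(1 + r) = ln(2)
t = ln(2) / ln(1 + r)
t = 0.693147 / 0.070738
t = 9.80

t = ln(2) / ln(1 + r) = 9.80 years


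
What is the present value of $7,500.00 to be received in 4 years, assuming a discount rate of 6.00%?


Present value formula: PV = FV / (1 + r)^t
PV = $7,500.00 / (1 + 0.06)^4
PV = $7,500.00 / 1.262477
PV = $5,940.70

PV = FV / (1 + r)^t = $5,940.70


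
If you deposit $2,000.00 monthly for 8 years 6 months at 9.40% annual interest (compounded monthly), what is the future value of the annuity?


Future value of an ordinary annuity: FV = PMT × ((1 + r)^n − 1) / r
Monthly rate r = 0.094/12 ≈ 0.00783333, n = 102
FV = $2,000.00 × ((1 + 0.094/12)^102 − 1) / (0.094/12)
FV = $2,000.00 × 155.285834
FV = $310,571.67

FV = PMT × ((1+r)^n - 1)/r = $310,571.67


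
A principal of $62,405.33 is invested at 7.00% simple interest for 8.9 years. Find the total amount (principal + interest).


Total amount formula: A = P(1 + rt) = P + P·r·t
Interest: I = P × r × t = $62,405.33 × 0.07 × 8.9 = $38,878.52
A = P + I = $62,405.33 + $38,878.52 = $101,283.85

A = P + I = P(1 + rt) = $101,283.85


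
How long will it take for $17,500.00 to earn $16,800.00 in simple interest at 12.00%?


Rearrange the simple interest formula for t:
I = P × r × t  ⇒  t = I / (P × r)
t = $16,800.00 / ($17,500.00 × 0.12)
t = 8

t = I/(P×r) = 8 years


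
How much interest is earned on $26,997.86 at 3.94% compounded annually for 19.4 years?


Compound interest earned = final amount − principal.
A = P(1 + r/n)^(nt) = $26,997.86 × (1 + 0.0394/1)^(1 × 19.4) = $57,136.54
Interest = A − P = $57,136.54 − $26,997.86 = $30,138.68

Interest = A - P = $30,138.68


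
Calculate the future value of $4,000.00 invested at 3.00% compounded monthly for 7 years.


Compound interest formula: A = P(1 + r/n)^(nt)
A = $4,000.00 × (1 + 0.03/12)^(12 × 7)
Growth factor: (1 + 0.03/12)^84 = 1.233355
A = $4,000.00 × 1.233355
A = $4,933.42

A = P(1 + r/n)^(nt) = $4,933.42


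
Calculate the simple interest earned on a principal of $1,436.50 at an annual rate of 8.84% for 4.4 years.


Simple interest formula: I = P × r × t
I = $1,436.50 × 0.0884 × 4.4
I = $558.74

I = P × r × t = $558.74


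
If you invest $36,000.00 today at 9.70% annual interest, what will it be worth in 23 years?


Future value formula: FV = PV × (1 + r)^t
FV = $36,000.00 × (1 + 0.097)^23
FV = $36,000.00 × 8.4091565
FV = $302,729.63

FV = PV × (1 + r)^t = $302,729.63


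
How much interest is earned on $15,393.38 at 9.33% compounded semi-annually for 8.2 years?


Compound interest earned = final amount − principal.
A = P(1 + r/n)^(nt) = $15,393.38 × (1 + 0.0933/2)^(2 × 8.2) = $32,514.59
Interest = A − P = $32,514.59 − $15,393.38 = $17,121.21

Interest = A - P = $17,121.21


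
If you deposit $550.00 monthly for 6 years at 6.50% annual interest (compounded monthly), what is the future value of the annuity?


Future value of an ordinary annuity: FV = PMT × ((1 + r)^n − 1) / r
Monthly rate r = 0.065/12 ≈ 0.00541667, n = 72
FV = $550.00 × ((1 + 0.065/12)^72 − 1) / (0.065/12)
FV = $550.00 × 87.771168
FV = $48,274.14

FV = PMT × ((1+r)^n - 1)/r = $48,274.14


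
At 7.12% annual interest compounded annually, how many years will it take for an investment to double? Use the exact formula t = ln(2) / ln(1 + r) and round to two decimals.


Doubling condition: (1 + r)^t = 2
Take ln of both sides: t × ln(1 + r) = ln(2)
t = ln(2) / ln(1 + r)
t = 0.693147 / 0.068780
t = 10.08

t = ln(2) / ln(1 + r) = 10.08 years


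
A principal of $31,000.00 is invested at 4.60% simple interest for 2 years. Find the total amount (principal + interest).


Total amount formula: A = P(1 + rt) = P + P·r·t
Interest: I = P × r × t = $31,000.00 × 0.046 × 2 = $2,852.00
A = P + I = $31,000.00 + $2,852.00 = $33,852.00

A = P + I = P(1 + rt) = $33,852.00


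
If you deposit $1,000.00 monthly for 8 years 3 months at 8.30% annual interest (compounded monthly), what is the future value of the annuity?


Future value of an ordinary annuity: FV = PMT × ((1 + r)^n − 1) / r
Monthly rate r = 0.083/12 ≈ 0.00691667, n = 99
FV = $1,000.00 × ((1 + 0.083/12)^99 − 1) / (0.083/12)
FV = $1,000.00 × 141.485266
FV = $141,485.27

FV = PMT × ((1+r)^n - 1)/r = $141,485.27


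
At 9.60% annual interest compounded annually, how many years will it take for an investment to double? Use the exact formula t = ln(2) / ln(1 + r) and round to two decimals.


Doubling condition: (1 + r)^t = 2
Take ln of both sides: t × ln(1 + r) = ln(2)
t = ln(2) / ln(1 + r)
t = 0.693147 / 0.091667
t = 7.56

t = ln(2) / ln(1 + r) = 7.56 years


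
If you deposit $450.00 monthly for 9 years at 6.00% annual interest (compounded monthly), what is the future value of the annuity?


Future value of an ordinary annuity: FV = PMT × ((1 + r)^n − 1) / r
Monthly rate r = 0.06/12 = 0.005, n = 108
FV = $450.00 × ((1 + 0.06/12)^108 − 1) / (0.06/12)
FV = $450.00 × 142.7398998
FV = $64,232.95

FV = PMT × ((1+r)^n - 1)/r = $64,232.95


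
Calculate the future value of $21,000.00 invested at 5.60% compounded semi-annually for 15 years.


Compound interest formula: A = P(1 + r/n)^(nt)
A = $21,000.00 × (1 + 0.056/2)^(2 × 15)
Growth factor: (1 + 0.056/2)^30 = 2.289778
A = $21,000.00 × 2.289778
A = $48,085.34

A = P(1 + r/n)^(nt) = $48,085.34


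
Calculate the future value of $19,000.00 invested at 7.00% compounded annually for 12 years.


Compound interest formula: A = P(1 + r/n)^(nt)
A = $19,000.00 × (1 + 0.07/1)^(1 × 12)
Growth factor: (1 + 0.07/1)^12 = 2.2521916
A = $19,000.00 × 2.2521916
A = $42,791.64

A = P(1 + r/n)^(nt) = $42,791.64


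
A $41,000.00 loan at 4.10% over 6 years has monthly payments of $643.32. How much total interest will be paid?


Total paid over the life of the loan = PMT × n.
Total paid = $643.32 × 72 = $46,319.04
Total interest = total paid − principal = $46,319.04 − $41,000.00 = $5,319.04

Total interest = (PMT × n) - PV = $5,319.04


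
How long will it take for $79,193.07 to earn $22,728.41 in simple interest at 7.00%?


Rearrange the simple interest formula for t:
I = P × r × t  ⇒  t = I / (P × r)
t = $22,728.41 / ($79,193.07 × 0.07)
t = 4.1

t = I/(P×r) = 4.1 years


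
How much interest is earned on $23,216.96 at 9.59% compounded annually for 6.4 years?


Compound interest earned = final amount − principal.
A = P(1 + r/n)^(nt) = $23,216.96 × (1 + 0.0959/1)^(1 × 6.4) = $41,719.52
Interest = A − P = $41,719.52 − $23,216.96 = $18,502.56

Interest = A - P = $18,502.56


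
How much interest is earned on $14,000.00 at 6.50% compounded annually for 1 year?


Compound interest earned = final amount − principal.
A = P(1 + r/n)^(nt) = $14,000.00 × (1 + 0.065/1)^(1 × 1) = $14,910.00
Interest = A − P = $14,910.00 − $14,000.00 = $910.00

Interest = A - P = $910.00


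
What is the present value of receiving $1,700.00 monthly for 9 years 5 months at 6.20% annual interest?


Present value of an ordinary annuity: PV = PMT × (1 − (1 + r)^(−n)) / r
Monthly rate r = 0.062/12 ≈ 0.00516667, n = 113
PV = $1,700.00 × (1 − (1 + 0.062/12)^(−113)) / (0.062/12)
PV = $1,700.00 × 85.433193
PV = $145,236.43

PV = PMT × (1-(1+r)^(-n))/r = $145,236.43


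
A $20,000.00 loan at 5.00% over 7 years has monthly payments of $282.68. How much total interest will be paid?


Total paid over the life of the loan = PMT × n.
Total paid = $282.68 × 84 = $23,745.12
Total interest = total paid − principal = $23,745.12 − $20,000.00 = $3,745.12

Total interest = (PMT × n) - PV = $3,745.12


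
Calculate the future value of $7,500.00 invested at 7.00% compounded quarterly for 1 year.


Compound interest formula: A = P(1 + r/n)^(nt)
A = $7,500.00 × (1 + 0.07/4)^(4 × 1)
Growth factor: (1 + 0.07/4)^4 = 1.071859
A = $7,500.00 × 1.071859
A = $8,038.94

A = P(1 + r/n)^(nt) = $8,038.94


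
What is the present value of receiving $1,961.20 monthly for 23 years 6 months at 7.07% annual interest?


Present value of an ordinary annuity: PV = PMT × (1 − (1 + r)^(−n)) / r
Monthly rate r = 0.0707/12 ≈ 0.00589167, n = 282
PV = $1,961.20 × (1 − (1 + 0.0707/12)^(−282)) / (0.0707/12)
PV = $1,961.20 × 137.348001
PV = $269,366.90

PV = PMT × (1-(1+r)^(-n))/r = $269,366.90


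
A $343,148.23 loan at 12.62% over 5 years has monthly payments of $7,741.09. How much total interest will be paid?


Total paid over the life of the loan = PMT × n.
Total paid = $7,741.09 × 60 = $464,465.40
Total interest = total paid − principal = $464,465.40 − $343,148.23 = $121,317.17

Total interest = (PMT × n) - PV = $121,317.17


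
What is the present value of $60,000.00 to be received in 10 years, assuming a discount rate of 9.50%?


Present value formula: PV = FV / (1 + r)^t
PV = $60,000.00 / (1 + 0.095)^10
PV = $60,000.00 / 2.478228
PV = $24,210.85

PV = FV / (1 + r)^t = $24,210.85


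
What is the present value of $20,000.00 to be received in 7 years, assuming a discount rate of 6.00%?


Present value formula: PV = FV / (1 + r)^t
PV = $20,000.00 / (1 + 0.06)^7
PV = $20,000.00 / 1.503630
PV = $13,301.14

PV = FV / (1 + r)^t = $13,301.14


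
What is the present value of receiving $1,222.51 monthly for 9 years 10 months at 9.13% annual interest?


Present value of an ordinary annuity: PV = PMT × (1 − (1 + r)^(−n)) / r
Monthly rate r = 0.0913/12 ≈ 0.00760833, n = 118
PV = $1,222.51 × (1 − (1 + 0.0913/12)^(−118)) / (0.0913/12)
PV = $1,222.51 × 77.696534
PV = $94,984.79

PV = PMT × (1-(1+r)^(-n))/r = $94,984.79


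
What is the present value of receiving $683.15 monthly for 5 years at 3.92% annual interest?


Present value of an ordinary annuity: PV = PMT × (1 − (1 + r)^(−n)) / r
Monthly rate r = 0.0392/12 ≈ 0.00326667, n = 60
PV = $683.15 × (1 − (1 + 0.0392/12)^(−60)) / (0.0392/12)
PV = $683.15 × 54.405656
PV = $37,167.22

PV = PMT × (1-(1+r)^(-n))/r = $37,167.22


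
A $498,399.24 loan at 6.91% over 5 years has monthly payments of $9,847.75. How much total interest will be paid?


Total paid over the life of the loan = PMT × n.
Total paid = $9,847.75 × 60 = $590,865.00
Total interest = total paid − principal = $590,865.00 − $498,399.24 = $92,465.76

Total interest = (PMT × n) - PV = $92,465.76


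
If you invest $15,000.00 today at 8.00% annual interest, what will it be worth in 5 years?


Future value formula: FV = PV × (1 + r)^t
FV = $15,000.00 × (1 + 0.08)^5
FV = $15,000.00 × 1.469328
FV = $22,039.92

FV = PV × (1 + r)^t = $22,039.92


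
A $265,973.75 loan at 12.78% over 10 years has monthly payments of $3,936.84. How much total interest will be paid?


Total paid over the life of the loan = PMT × n.
Total paid = $3,936.84 × 120 = $472,420.80
Total interest = total paid − principal = $472,420.80 − $265,973.75 = $206,447.05

Total interest = (PMT × n) - PV = $206,447.05


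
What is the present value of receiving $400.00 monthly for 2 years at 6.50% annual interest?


Present value of an ordinary annuity: PV = PMT × (1 − (1 + r)^(−n)) / r
Monthly rate r = 0.065/12 ≈ 0.00541667, n = 24
PV = $400.00 × (1 − (1 + 0.065/12)^(−24)) / (0.065/12)
PV = $400.00 × 22.448578
PV = $8,979.43

PV = PMT × (1-(1+r)^(-n))/r = $8,979.43


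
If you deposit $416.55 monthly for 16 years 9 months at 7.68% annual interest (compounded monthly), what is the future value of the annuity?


Future value of an ordinary annuity: FV = PMT × ((1 + r)^n − 1) / r
Monthly rate r = 0.0768/12 = 0.0064, n = 201
FV = $416.55 × ((1 + 0.0768/12)^201 − 1) / (0.0768/12)
FV = $416.55 × 407.019550
FV = $169,543.99

FV = PMT × ((1+r)^n - 1)/r = $169,543.99


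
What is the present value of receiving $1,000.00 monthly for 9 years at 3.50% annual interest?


Present value of an ordinary annuity: PV = PMT × (1 − (1 + r)^(−n)) / r
Monthly rate r = 0.035/12 ≈ 0.00291667, n = 108
PV = $1,000.00 × (1 − (1 + 0.035/12)^(−108)) / (0.035/12)
PV = $1,000.00 × 92.529069
PV = $92,529.07

PV = PMT × (1-(1+r)^(-n))/r = $92,529.07


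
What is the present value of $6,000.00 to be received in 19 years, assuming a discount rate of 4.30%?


Present value formula: PV = FV / (1 + r)^t
PV = $6,000.00 / (1 + 0.043)^19
PV = $6,000.00 / 2.225368
PV = $2,696.18

PV = FV / (1 + r)^t = $2,696.18


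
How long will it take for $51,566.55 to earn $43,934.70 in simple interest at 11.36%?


Rearrange the simple interest formula for t:
I = P × r × t  ⇒  t = I / (P × r)
t = $43,934.70 / ($51,566.55 × 0.1136)
t = 7.5

t = I/(P×r) = 7.5 years


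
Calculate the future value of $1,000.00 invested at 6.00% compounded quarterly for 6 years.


Compound interest formula: A = P(1 + r/n)^(nt)
A = $1,000.00 × (1 + 0.06/4)^(4 × 6)
Growth factor: (1 + 0.06/4)^24 = 1.429503
A = $1,000.00 × 1.429503
A = $1,429.50

A = P(1 + r/n)^(nt) = $1,429.50


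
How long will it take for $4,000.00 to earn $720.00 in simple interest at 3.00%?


Rearrange the simple interest formula for t:
I = P × r × t  ⇒  t = I / (P × r)
t = $720.00 / ($4,000.00 × 0.03)
t = 6

t = I/(P×r) = 6 years


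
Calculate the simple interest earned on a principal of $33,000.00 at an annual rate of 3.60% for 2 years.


Simple interest formula: I = P × r × t
I = $33,000.00 × 0.036 × 2
I = $2,376.00

I = P × r × t = $2,376.00


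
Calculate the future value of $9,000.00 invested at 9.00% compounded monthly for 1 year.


Compound interest formula: A = P(1 + r/n)^(nt)
A = $9,000.00 × (1 + 0.09/12)^(12 × 1)
Growth factor: (1 + 0.09/12)^12 = 1.093807
A = $9,000.00 × 1.093807
A = $9,844.26

A = P(1 + r/n)^(nt) = $9,844.26


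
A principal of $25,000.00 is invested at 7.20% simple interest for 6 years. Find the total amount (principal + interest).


Total amount formula: A = P(1 + rt) = P + P·r·t
Interest: I = P × r × t = $25,000.00 × 0.072 × 6 = $10,800.00
A = P + I = $25,000.00 + $10,800.00 = $35,800.00

A = P + I = P(1 + rt) = $35,800.00


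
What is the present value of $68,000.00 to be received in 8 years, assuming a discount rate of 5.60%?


Present value formula: PV = FV / (1 + r)^t
PV = $68,000.00 / (1 + 0.056)^8
PV = $68,000.00 / 1.5463626
PV = $43,974.16

PV = FV / (1 + r)^t = $43,974.16


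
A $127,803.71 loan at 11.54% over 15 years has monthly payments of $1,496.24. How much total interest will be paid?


Total paid over the life of the loan = PMT × n.
Total paid = $1,496.24 × 180 = $269,323.20
Total interest = total paid − principal = $269,323.20 − $127,803.71 = $141,519.49

Total interest = (PMT × n) - PV = $141,519.49


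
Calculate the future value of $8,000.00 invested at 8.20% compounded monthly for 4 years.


Compound interest formula: A = P(1 + r/n)^(nt)
A = $8,000.00 × (1 + 0.082/12)^(12 × 4)
Growth factor: (1 + 0.082/12)^48 = 1.386641
A = $8,000.00 × 1.386641
A = $11,093.13

A = P(1 + r/n)^(nt) = $11,093.13


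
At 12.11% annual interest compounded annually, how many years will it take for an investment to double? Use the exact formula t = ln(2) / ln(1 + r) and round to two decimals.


Doubling condition: (1 + r)^t = 2
Take ln of both sides: t × ln(1 + r) = ln(2)
t = ln(2) / ln(1 + r)
t = 0.693147 / 0.114310
t = 6.06

t = ln(2) / ln(1 + r) = 6.06 years


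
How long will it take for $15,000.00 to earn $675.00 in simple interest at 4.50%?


Rearrange the simple interest formula for t:
I = P × r × t  ⇒  t = I / (P × r)
t = $675.00 / ($15,000.00 × 0.045)
t = 1

t = I/(P×r) = 1 year


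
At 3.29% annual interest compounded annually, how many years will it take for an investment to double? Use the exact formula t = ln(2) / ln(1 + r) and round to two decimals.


Doubling condition: (1 + r)^t = 2
Take ln of both sides: t × ln(1 + r) = ln(2)
t = ln(2) / ln(1 + r)
t = 0.693147 / 0.032370
t = 21.41

t = ln(2) / ln(1 + r) = 21.41 years


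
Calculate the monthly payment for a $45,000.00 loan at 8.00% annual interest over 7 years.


Loan payment formula: PMT = PV × r / (1 − (1 + r)^(−n))
Monthly rate r = 0.08/12 ≈ 0.00666667, n = 84 months
Denominator: 1 − (1 + 0.08/12)^(−84) = 0.427728
PMT = $45,000.00 × (0.08/12) / 0.427728
PMT = $701.38 per month

PMT = PV × r / (1-(1+r)^(-n)) = $701.38/month


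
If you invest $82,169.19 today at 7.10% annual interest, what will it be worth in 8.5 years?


Future value formula: FV = PV × (1 + r)^t
FV = $82,169.19 × (1 + 0.071)^8.5
FV = $82,169.19 × 1.791473969
FV = $147,203.96

FV = PV × (1 + r)^t = $147,203.96


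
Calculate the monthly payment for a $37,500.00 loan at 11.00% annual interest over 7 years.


Loan payment formula: PMT = PV × r / (1 − (1 + r)^(−n))
Monthly rate r = 0.11/12 ≈ 0.00916667, n = 84 months
Denominator: 1 − (1 + 0.11/12)^(−84) = 0.535360
PMT = $37,500.00 × (0.11/12) / 0.535360
PMT = $642.09 per month

PMT = PV × r / (1-(1+r)^(-n)) = $642.09/month


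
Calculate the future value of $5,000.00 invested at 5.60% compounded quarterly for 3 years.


Compound interest formula: A = P(1 + r/n)^(nt)
A = $5,000.00 × (1 + 0.056/4)^(4 × 3)
Growth factor: (1 + 0.056/4)^12 = 1.1815591
A = $5,000.00 × 1.1815591
A = $5,907.80

A = P(1 + r/n)^(nt) = $5,907.80


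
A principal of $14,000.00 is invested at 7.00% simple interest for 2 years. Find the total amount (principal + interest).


Total amount formula: A = P(1 + rt) = P + P·r·t
Interest: I = P × r × t = $14,000.00 × 0.07 × 2 = $1,960.00
A = P + I = $14,000.00 + $1,960.00 = $15,960.00

A = P + I = P(1 + rt) = $15,960.00


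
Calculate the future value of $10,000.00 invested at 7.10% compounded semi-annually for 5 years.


Compound interest formula: A = P(1 + r/n)^(nt)
A = $10,000.00 × (1 + 0.071/2)^(2 × 5)
Growth factor: (1 + 0.071/2)^10 = 1.417428
A = $10,000.00 × 1.417428
A = $14,174.28

A = P(1 + r/n)^(nt) = $14,174.28


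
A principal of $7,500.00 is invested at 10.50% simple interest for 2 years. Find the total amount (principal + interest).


Total amount formula: A = P(1 + rt) = P + P·r·t
Interest: I = P × r × t = $7,500.00 × 0.105 × 2 = $1,575.00
A = P + I = $7,500.00 + $1,575.00 = $9,075.00

A = P + I = P(1 + rt) = $9,075.00


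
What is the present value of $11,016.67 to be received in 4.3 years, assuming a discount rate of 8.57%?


Present value formula: PV = FV / (1 + r)^t
PV = $11,016.67 / (1 + 0.0857)^4.3
PV = $11,016.67 / 1.424139
PV = $7,735.67

PV = FV / (1 + r)^t = $7,735.67


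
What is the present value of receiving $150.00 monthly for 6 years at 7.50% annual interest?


Present value of an ordinary annuity: PV = PMT × (1 − (1 + r)^(−n)) / r
Monthly rate r = 0.075/12 = 0.00625, n = 72
PV = $150.00 × (1 − (1 + 0.075/12)^(−72)) / (0.075/12)
PV = $150.00 × 57.836524
PV = $8,675.48

PV = PMT × (1-(1+r)^(-n))/r = $8,675.48


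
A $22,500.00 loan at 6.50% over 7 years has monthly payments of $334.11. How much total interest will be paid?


Total paid over the life of the loan = PMT × n.
Total paid = $334.11 × 84 = $28,065.24
Total interest = total paid − principal = $28,065.24 − $22,500.00 = $5,565.24

Total interest = (PMT × n) - PV = $5,565.24


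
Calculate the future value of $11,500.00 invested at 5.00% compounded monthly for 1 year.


Compound interest formula: A = P(1 + r/n)^(nt)
A = $11,500.00 × (1 + 0.05/12)^(12 × 1)
Growth factor: (1 + 0.05/12)^12 = 1.051162
A = $11,500.00 × 1.051162
A = $12,088.36

A = P(1 + r/n)^(nt) = $12,088.36


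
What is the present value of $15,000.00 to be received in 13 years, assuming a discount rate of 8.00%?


Present value formula: PV = FV / (1 + r)^t
PV = $15,000.00 / (1 + 0.08)^13
PV = $15,000.00 / 2.719624
PV = $5,515.47

PV = FV / (1 + r)^t = $5,515.47


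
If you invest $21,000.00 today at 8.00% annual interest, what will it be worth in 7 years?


Future value formula: FV = PV × (1 + r)^t
FV = $21,000.00 × (1 + 0.08)^7
FV = $21,000.00 × 1.7138243
FV = $35,990.31

FV = PV × (1 + r)^t = $35,990.31


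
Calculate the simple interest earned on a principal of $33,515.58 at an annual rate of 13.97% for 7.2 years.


Simple interest formula: I = P × r × t
I = $33,515.58 × 0.1397 × 7.2
I = $33,711.31

I = P × r × t = $33,711.31


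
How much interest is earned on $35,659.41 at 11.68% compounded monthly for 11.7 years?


Compound interest earned = final amount − principal.
A = P(1 + r/n)^(nt) = $35,659.41 × (1 + 0.1168/12)^(12 × 11.7) = $138,929.32
Interest = A − P = $138,929.32 − $35,659.41 = $103,269.91

Interest = A - P = $103,269.91


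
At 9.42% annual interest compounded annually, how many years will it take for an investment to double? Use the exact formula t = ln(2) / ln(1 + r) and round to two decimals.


Doubling condition: (1 + r)^t = 2
Take ln of both sides: t × ln(1 + r) = ln(2)
t = ln(2) / ln(1 + r)
t = 0.693147 / 0.090024
t = 7.70

t = ln(2) / ln(1 + r) = 7.70 years


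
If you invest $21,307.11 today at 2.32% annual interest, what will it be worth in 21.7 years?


Future value formula: FV = PV × (1 + r)^t
FV = $21,307.11 × (1 + 0.0232)^21.7
FV = $21,307.11 × 1.6449153
FV = $35,048.39

FV = PV × (1 + r)^t = $35,048.39


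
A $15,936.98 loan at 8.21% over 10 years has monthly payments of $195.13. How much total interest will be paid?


Total paid over the life of the loan = PMT × n.
Total paid = $195.13 × 120 = $23,415.60
Total interest = total paid − principal = $23,415.60 − $15,936.98 = $7,478.62

Total interest = (PMT × n) - PV = $7,478.62


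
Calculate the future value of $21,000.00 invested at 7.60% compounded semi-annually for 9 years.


Compound interest formula: A = P(1 + r/n)^(nt)
A = $21,000.00 × (1 + 0.076/2)^(2 × 9)
Growth factor: (1 + 0.076/2)^18 = 1.9568267
A = $21,000.00 × 1.9568267
A = $41,093.36

A = P(1 + r/n)^(nt) = $41,093.36


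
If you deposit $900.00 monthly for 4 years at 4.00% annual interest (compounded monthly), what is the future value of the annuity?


Future value of an ordinary annuity: FV = PMT × ((1 + r)^n − 1) / r
Monthly rate r = 0.04/12 ≈ 0.00333333, n = 48
FV = $900.00 × ((1 + 0.04/12)^48 − 1) / (0.04/12)
FV = $900.00 × 51.959601
FV = $46,763.64

FV = PMT × ((1+r)^n - 1)/r = $46,763.64


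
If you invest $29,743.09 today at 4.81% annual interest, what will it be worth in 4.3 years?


Future value formula: FV = PV × (1 + r)^t
FV = $29,743.09 × (1 + 0.0481)^4.3
FV = $29,743.09 × 1.22385989
FV = $36,401.37

FV = PV × (1 + r)^t = $36,401.37


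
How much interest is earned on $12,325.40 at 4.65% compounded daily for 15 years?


Compound interest earned = final amount − principal.
A = P(1 + r/n)^(nt) = $12,325.40 × (1 + 0.0465/365)^(365 × 15) = $24,757.23
Interest = A − P = $24,757.23 − $12,325.40 = $12,431.83

Interest = A - P = $12,431.83


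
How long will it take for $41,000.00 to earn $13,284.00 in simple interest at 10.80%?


Rearrange the simple interest formula for t:
I = P × r × t  ⇒  t = I / (P × r)
t = $13,284.00 / ($41,000.00 × 0.108)
t = 3

t = I/(P×r) = 3 years


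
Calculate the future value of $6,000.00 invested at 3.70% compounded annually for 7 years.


Compound interest formula: A = P(1 + r/n)^(nt)
A = $6,000.00 × (1 + 0.037/1)^(1 × 7)
Growth factor: (1 + 0.037/1)^7 = 1.289589
A = $6,000.00 × 1.289589
A = $7,737.53

A = P(1 + r/n)^(nt) = $7,737.53


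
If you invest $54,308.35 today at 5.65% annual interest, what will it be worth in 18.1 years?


Future value formula: FV = PV × (1 + r)^t
FV = $54,308.35 × (1 + 0.0565)^18.1
FV = $54,308.35 × 2.7041948
FV = $146,860.36

FV = PV × (1 + r)^t = $146,860.36


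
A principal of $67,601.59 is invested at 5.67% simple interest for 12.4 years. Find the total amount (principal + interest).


Total amount formula: A = P(1 + rt) = P + P·r·t
Interest: I = P × r × t = $67,601.59 × 0.0567 × 12.4 = $47,529.33
A = P + I = $67,601.59 + $47,529.33 = $115,130.92

A = P + I = P(1 + rt) = $115,130.92


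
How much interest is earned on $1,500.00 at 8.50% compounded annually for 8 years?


Compound interest earned = final amount − principal.
A = P(1 + r/n)^(nt) = $1,500.00 × (1 + 0.085/1)^(1 × 8) = $2,880.91
Interest = A − P = $2,880.91 − $1,500.00 = $1,380.91

Interest = A - P = $1,380.91


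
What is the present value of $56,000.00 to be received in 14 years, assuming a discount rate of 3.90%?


Present value formula: PV = FV / (1 + r)^t
PV = $56,000.00 / (1 + 0.039)^14
PV = $56,000.00 / 1.7085106
PV = $32,777.09

PV = FV / (1 + r)^t = $32,777.09


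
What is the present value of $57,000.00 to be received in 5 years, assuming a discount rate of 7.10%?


Present value formula: PV = FV / (1 + r)^t
PV = $57,000.00 / (1 + 0.071)^5
PV = $57,000.00 / 1.409118
PV = $40,450.84

PV = FV / (1 + r)^t = $40,450.84


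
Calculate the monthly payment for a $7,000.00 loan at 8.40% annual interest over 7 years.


Loan payment formula: PMT = PV × r / (1 − (1 + r)^(−n))
Monthly rate r = 0.084/12 = 0.007, n = 84 months
Denominator: 1 − (1 + 0.084/12)^(−84) = 0.443424
PMT = $7,000.00 × (0.084/12) / 0.443424
PMT = $110.50 per month

PMT = PV × r / (1-(1+r)^(-n)) = $110.50/month


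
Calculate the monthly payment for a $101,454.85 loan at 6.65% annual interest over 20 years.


Loan payment formula: PMT = PV × r / (1 − (1 + r)^(−n))
Monthly rate r = 0.0665/12 ≈ 0.00554167, n = 240 months
Denominator: 1 − (1 + 0.0665/12)^(−240) = 0.734550
PMT = $101,454.85 × (0.0665/12) / 0.734550
PMT = $765.41 per month

PMT = PV × r / (1-(1+r)^(-n)) = $765.41/month


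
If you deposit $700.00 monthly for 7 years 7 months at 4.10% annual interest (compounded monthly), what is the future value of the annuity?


Future value of an ordinary annuity: FV = PMT × ((1 + r)^n − 1) / r
Monthly rate r = 0.041/12 ≈ 0.00341667, n = 91
FV = $700.00 × ((1 + 0.041/12)^91 − 1) / (0.041/12)
FV = $700.00 × 106.522679
FV = $74,565.88

FV = PMT × ((1+r)^n - 1)/r = $74,565.88


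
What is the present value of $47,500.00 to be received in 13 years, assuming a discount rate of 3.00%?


Present value formula: PV = FV / (1 + r)^t
PV = $47,500.00 / (1 + 0.03)^13
PV = $47,500.00 / 1.4685337
PV = $32,345.19

PV = FV / (1 + r)^t = $32,345.19
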